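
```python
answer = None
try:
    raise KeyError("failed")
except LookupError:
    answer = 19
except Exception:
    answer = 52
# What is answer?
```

Step-by-step execution trace:
1. `raise KeyError(...)` raises KeyError.
2. `except LookupError` matches (KeyError is a subclass of LookupError) → answer = 19.
3. `except Exception` is not reached.
Result: 19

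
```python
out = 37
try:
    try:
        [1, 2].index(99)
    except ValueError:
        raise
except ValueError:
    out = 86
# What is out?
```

Step-by-step execution trace:
1. Inner try: `[1, 2].index(99)` raises ValueError.
2. Inner `except ValueError` matches; bare `raise` re-raises the same ValueError.
3. Outer `except ValueError` matches → out = 86.
Result: 86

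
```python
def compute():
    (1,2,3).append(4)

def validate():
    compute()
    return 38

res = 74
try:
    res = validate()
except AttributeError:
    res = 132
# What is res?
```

Step-by-step execution trace:
1. res starts at 74.
2. try: `validate()` calls `compute()`.
3. `compute()` evaluates `(1,2,3).append(4)`, which raises AttributeError; it propagates through validate (uncaught).
4. `return 38` in validate is not reached; the assignment to res does not complete.
5. `except AttributeError` matches → res = 132.
Result: 132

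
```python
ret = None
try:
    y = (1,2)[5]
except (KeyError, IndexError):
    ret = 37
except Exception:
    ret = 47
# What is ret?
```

Step-by-step execution trace:
1. `y = (1,2)[5]` raises IndexError.
2. `except (KeyError, IndexError)` matches (IndexError is in the tuple) → ret = 37.
3. `except Exception` is not reached.
Result: 37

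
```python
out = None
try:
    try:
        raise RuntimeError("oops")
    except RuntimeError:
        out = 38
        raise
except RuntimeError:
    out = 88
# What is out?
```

Step-by-step execution trace:
1. Inner try: `raise RuntimeError("oops")` raises RuntimeError.
2. Inner `except RuntimeError` matches → out = 38.
3. bare `raise` re-raises the same RuntimeError.
4. Outer `except RuntimeError` matches → out = 88.
Result: 88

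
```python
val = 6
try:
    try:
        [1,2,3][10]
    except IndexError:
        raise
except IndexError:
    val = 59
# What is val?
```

Step-by-step execution trace:
1. Inner try: `[1,2,3][10]` raises IndexError.
2. Inner `except IndexError` matches; bare `raise` re-raises the same IndexError.
3. Outer `except IndexError` matches → val = 59.
Result: 59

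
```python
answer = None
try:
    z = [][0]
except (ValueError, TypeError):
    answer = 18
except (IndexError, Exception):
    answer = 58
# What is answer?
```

Step-by-step execution trace:
1. `z = [][0]` raises IndexError.
2. `except (ValueError, TypeError)` does not match IndexError; skipped.
3. `except (IndexError, Exception)` matches (IndexError is in the tuple) → answer = 58.
Result: 58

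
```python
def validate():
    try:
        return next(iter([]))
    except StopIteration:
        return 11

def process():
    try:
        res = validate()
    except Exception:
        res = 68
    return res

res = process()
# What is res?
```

Step-by-step execution trace:
1. `process()` calls `validate()`.
2. In validate: `next(iter([]))` raises StopIteration; `except StopIteration` catches it → returns 11.
3. In process: `res = validate()` → res = 11. No exception reaches process.
4. `except Exception` is skipped; process returns 11.
5. res = 11.
Result: 11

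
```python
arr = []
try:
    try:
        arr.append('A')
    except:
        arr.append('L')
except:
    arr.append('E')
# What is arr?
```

Step-by-step execution trace:
1. Inner try: `arr.append('A')` → arr = ['A']. No exception raised.
2. Inner `except` is skipped.
3. Inner try completes normally; outer `except` is skipped.
Result: ['A']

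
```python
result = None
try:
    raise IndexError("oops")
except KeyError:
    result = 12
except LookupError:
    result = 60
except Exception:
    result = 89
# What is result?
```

Step-by-step execution trace:
1. `raise IndexError(...)` raises IndexError.
2. `except KeyError` does not match (IndexError is not a subclass of KeyError); skipped.
3. `except LookupError` matches (IndexError is a subclass of LookupError) → result = 60.
4. `except Exception` is not reached.
Result: 60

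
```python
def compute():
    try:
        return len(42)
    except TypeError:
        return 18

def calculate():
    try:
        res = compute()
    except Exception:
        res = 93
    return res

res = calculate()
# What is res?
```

Step-by-step execution trace:
1. `calculate()` calls `compute()`.
2. In compute: `len(42)` raises TypeError; `except TypeError` catches it → returns 18.
3. In calculate: `res = compute()` → res = 18. No exception reaches calculate.
4. `except Exception` is skipped; calculate returns 18.
5. res = 18.
Result: 18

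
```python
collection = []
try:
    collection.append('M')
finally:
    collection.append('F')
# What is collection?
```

Step-by-step execution trace:
1. try: `collection.append('M')` → collection = ['M'].
2. The try body completes without raising.
3. finally always runs: `collection.append('F')` → collection = ['M', 'F'].
Result: ['M', 'F']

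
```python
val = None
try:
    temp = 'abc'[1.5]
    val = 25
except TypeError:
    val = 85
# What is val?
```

Step-by-step execution trace:
1. `temp = 'abc'[1.5]` raises TypeError.
2. `val = 25` is not reached.
3. `except TypeError` matches → val = 85.
Result: 85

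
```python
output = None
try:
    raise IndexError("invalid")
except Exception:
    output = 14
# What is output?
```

Step-by-step execution trace:
1. `raise IndexError(...)` raises IndexError.
2. `except Exception` matches (IndexError is a subclass of Exception) → output = 14.
Result: 14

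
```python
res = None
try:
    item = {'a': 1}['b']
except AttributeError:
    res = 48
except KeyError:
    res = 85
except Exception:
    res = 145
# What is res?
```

Step-by-step execution trace:
1. `item = {'a': 1}['b']` raises KeyError.
2. `except AttributeError` does not match KeyError; skipped.
3. `except KeyError` matches → res = 85.
4. Remaining except clauses are skipped.
Result: 85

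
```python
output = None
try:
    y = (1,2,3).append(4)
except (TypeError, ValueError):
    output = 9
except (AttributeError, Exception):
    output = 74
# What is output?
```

Step-by-step execution trace:
1. `y = (1,2,3).append(4)` raises AttributeError.
2. `except (TypeError, ValueError)` does not match AttributeError; skipped.
3. `except (AttributeError, Exception)` matches (AttributeError is in the tuple) → output = 74.
Result: 74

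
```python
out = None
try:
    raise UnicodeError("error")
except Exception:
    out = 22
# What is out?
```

Step-by-step execution trace:
1. `raise UnicodeError(...)` raises UnicodeError.
2. `except Exception` matches (UnicodeError is a subclass of Exception) → out = 22.
Result: 22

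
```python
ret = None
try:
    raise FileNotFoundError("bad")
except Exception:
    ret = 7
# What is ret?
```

Step-by-step execution trace:
1. `raise FileNotFoundError(...)` raises FileNotFoundError.
2. `except Exception` matches (FileNotFoundError is a subclass of Exception) → ret = 7.
Result: 7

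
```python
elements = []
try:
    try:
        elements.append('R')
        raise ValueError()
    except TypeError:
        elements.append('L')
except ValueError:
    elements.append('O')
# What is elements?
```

Step-by-step execution trace:
1. Inner try: `elements.append('R')` → elements = ['R'].
2. `raise ValueError()` raises ValueError.
3. Inner `except TypeError` does not match ValueError; exception propagates to outer try.
4. Outer `except ValueError` matches → `elements.append('O')` → elements = ['R', 'O'].
Result: ['R', 'O']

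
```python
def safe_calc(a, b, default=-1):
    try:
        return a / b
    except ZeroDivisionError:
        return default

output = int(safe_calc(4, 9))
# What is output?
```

Step-by-step execution trace:
1. `safe_calc(4, 9)` enters try: `return 4 / 9` → returns 0.4444444444444444. No exception raised.
2. `except ZeroDivisionError` is skipped.
3. `int(0.4444444444444444)` → 0 → output = 0.
Result: 0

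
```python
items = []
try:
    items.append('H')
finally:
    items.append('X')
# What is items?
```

Step-by-step execution trace:
1. try: `items.append('H')` → items = ['H'].
2. The try body completes without raising.
3. finally always runs: `items.append('X')` → items = ['H', 'X'].
Result: ['H', 'X']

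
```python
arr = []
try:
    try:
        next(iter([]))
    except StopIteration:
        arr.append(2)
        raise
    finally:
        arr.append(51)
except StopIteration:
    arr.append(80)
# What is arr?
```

Step-by-step execution trace:
1. Inner try: `next(iter([]))` raises StopIteration.
2. Inner `except StopIteration` matches → `arr.append(2)` → arr = [2].
3. bare `raise` re-raises StopIteration.
4. Inner `finally` runs during unwinding: `arr.append(51)` → arr = [2, 51].
5. Outer `except StopIteration` matches → `arr.append(80)` → arr = [2, 51, 80].
Result: [2, 51, 80]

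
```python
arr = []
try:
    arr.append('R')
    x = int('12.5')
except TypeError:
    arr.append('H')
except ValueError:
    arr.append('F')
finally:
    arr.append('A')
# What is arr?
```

Step-by-step execution trace:
1. try: `arr.append('R')` → arr = ['R'].
2. `x = int('12.5')` raises ValueError.
3. `except TypeError` does not match ValueError; skipped.
4. `except ValueError` matches → `arr.append('F')` → arr = ['R', 'F'].
5. finally always runs: `arr.append('A')` → arr = ['R', 'F', 'A'].
Result: ['R', 'F', 'A']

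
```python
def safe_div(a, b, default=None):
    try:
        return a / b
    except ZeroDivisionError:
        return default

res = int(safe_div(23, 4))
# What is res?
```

Step-by-step execution trace:
1. `safe_div(23, 4)` enters try: `return 23 / 4` → returns 5.75. No exception raised.
2. `except ZeroDivisionError` is skipped.
3. `int(5.75)` → 5 → res = 5.
Result: 5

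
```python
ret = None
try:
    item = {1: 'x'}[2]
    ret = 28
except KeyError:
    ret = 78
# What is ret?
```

Step-by-step execution trace:
1. `item = {1: 'x'}[2]` raises KeyError.
2. `ret = 28` is not reached.
3. `except KeyError` matches → ret = 78.
Result: 78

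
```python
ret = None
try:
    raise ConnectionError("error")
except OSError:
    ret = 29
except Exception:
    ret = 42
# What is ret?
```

Step-by-step execution trace:
1. `raise ConnectionError(...)` raises ConnectionError.
2. `except OSError` matches (ConnectionError is a subclass of OSError) → ret = 29.
3. `except Exception` is not reached.
Result: 29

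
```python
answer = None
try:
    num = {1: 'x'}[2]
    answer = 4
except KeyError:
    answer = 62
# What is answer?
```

Step-by-step execution trace:
1. `num = {1: 'x'}[2]` raises KeyError.
2. `answer = 4` is not reached.
3. `except KeyError` matches → answer = 62.
Result: 62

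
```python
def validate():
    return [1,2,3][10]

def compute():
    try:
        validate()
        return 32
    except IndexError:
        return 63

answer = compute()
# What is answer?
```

Step-by-step execution trace:
1. `compute()` calls `validate()`.
2. `validate()` evaluates `[1,2,3][10]`, which raises IndexError; it propagates to the caller.
3. `return 32` is not reached.
4. `except IndexError` in compute matches → returns 63.
5. answer = 63.
Result: 63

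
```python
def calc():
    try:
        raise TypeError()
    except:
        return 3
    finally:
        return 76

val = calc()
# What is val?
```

Step-by-step execution trace:
1. `calc()` enters try: `raise TypeError()` raises TypeError.
2. bare `except` matches → `return 3` sets pending return value 3.
3. Before returning, `finally: return 76` runs and overrides the pending return.
4. calc() returns 76 → val = 76.
Result: 76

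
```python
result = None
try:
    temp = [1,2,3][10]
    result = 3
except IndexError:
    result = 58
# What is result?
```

Step-by-step execution trace:
1. `temp = [1,2,3][10]` raises IndexError.
2. `result = 3` is not reached.
3. `except IndexError` matches → result = 58.
Result: 58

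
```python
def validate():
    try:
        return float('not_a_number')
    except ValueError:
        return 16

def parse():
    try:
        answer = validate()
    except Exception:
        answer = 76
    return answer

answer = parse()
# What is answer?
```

Step-by-step execution trace:
1. `parse()` calls `validate()`.
2. In validate: `float('not_a_number')` raises ValueError; `except ValueError` catches it → returns 16.
3. In parse: `answer = validate()` → answer = 16. No exception reaches parse.
4. `except Exception` is skipped; parse returns 16.
5. answer = 16.
Result: 16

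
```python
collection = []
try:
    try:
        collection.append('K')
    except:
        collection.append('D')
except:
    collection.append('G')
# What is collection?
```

Step-by-step execution trace:
1. Inner try: `collection.append('K')` → collection = ['K']. No exception raised.
2. Inner `except` is skipped.
3. Inner try completes normally; outer `except` is skipped.
Result: ['K']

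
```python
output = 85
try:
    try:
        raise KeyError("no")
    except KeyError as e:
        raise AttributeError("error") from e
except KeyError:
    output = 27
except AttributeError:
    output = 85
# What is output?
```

Step-by-step execution trace:
1. Inner try raises KeyError; inner `except KeyError as e` catches it.
2. `raise AttributeError(...) from e` raises AttributeError (KeyError is attached as __cause__, but only AttributeError is active).
3. Outer `except KeyError` does not match AttributeError; skipped.
4. Outer `except AttributeError` matches → output = 85.
Result: 85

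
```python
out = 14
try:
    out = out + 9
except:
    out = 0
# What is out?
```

Step-by-step execution trace:
1. out starts at 14.
2. try: `out = out + 9` → out = 23. No exception raised.
3. `except` is skipped.
Result: 23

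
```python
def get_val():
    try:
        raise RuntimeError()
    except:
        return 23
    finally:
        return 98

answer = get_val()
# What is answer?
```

Step-by-step execution trace:
1. `get_val()` enters try: `raise RuntimeError()` raises RuntimeError.
2. bare `except` matches → `return 23` sets pending return value 23.
3. Before returning, `finally: return 98` runs and overrides the pending return.
4. get_val() returns 98 → answer = 98.
Result: 98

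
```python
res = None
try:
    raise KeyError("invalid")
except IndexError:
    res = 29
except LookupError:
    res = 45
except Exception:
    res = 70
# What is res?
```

Step-by-step execution trace:
1. `raise KeyError(...)` raises KeyError.
2. `except IndexError` does not match (KeyError is not a subclass of IndexError); skipped.
3. `except LookupError` matches (KeyError is a subclass of LookupError) → res = 45.
4. `except Exception` is not reached.
Result: 45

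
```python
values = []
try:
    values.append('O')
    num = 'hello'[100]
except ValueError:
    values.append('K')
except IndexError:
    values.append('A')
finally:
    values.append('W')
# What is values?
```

Step-by-step execution trace:
1. try: `values.append('O')` → values = ['O'].
2. `num = 'hello'[100]` raises IndexError.
3. `except ValueError` does not match IndexError; skipped.
4. `except IndexError` matches → `values.append('A')` → values = ['O', 'A'].
5. finally always runs: `values.append('W')` → values = ['O', 'A', 'W'].
Result: ['O', 'A', 'W']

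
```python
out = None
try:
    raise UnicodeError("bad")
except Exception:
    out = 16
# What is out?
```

Step-by-step execution trace:
1. `raise UnicodeError(...)` raises UnicodeError.
2. `except Exception` matches (UnicodeError is a subclass of Exception) → out = 16.
Result: 16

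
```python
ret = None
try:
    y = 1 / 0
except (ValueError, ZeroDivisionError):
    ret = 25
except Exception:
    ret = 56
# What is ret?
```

Step-by-step execution trace:
1. `y = 1 / 0` raises ZeroDivisionError.
2. `except (ValueError, ZeroDivisionError)` matches (ZeroDivisionError is in the tuple) → ret = 25.
3. `except Exception` is not reached.
Result: 25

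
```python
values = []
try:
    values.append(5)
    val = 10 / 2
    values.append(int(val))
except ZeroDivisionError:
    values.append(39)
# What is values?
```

Step-by-step execution trace:
1. try: `values.append(5)` → values = [5].
2. `val = 10 / 2` → val = 5.0. No exception raised.
3. `values.append(int(val))` → values = [5, 5].
4. `except ZeroDivisionError` is skipped (no exception was raised).
Result: [5, 5]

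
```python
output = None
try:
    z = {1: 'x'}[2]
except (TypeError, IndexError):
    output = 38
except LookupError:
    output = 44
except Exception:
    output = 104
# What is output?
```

Step-by-step execution trace:
1. `z = {1: 'x'}[2]` raises KeyError.
2. `except (TypeError, IndexError)` does not match KeyError; skipped.
3. `except LookupError` matches (KeyError is a subclass of LookupError) → output = 44.
4. `except Exception` is not reached.
Result: 44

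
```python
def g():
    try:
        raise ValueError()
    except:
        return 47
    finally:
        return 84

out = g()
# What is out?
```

Step-by-step execution trace:
1. `g()` enters try: `raise ValueError()` raises ValueError.
2. bare `except` matches → `return 47` sets pending return value 47.
3. Before returning, `finally: return 84` runs and overrides the pending return.
4. g() returns 84 → out = 84.
Result: 84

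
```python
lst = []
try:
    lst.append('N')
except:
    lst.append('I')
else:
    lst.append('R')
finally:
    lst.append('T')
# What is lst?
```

Step-by-step execution trace:
1. try: `lst.append('N')` → lst = ['N']. No exception raised.
2. `except` is skipped.
3. `else` runs: `lst.append('R')` → lst = ['N', 'R'].
4. `finally` always runs: `lst.append('T')` → lst = ['N', 'R', 'T'].
Result: ['N', 'R', 'T']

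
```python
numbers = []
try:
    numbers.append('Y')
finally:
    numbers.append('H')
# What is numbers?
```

Step-by-step execution trace:
1. try: `numbers.append('Y')` → numbers = ['Y'].
2. The try body completes without raising.
3. finally always runs: `numbers.append('H')` → numbers = ['Y', 'H'].
Result: ['Y', 'H']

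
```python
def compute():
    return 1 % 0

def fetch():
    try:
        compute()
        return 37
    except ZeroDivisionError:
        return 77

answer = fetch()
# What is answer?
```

Step-by-step execution trace:
1. `fetch()` calls `compute()`.
2. `compute()` evaluates `1 % 0`, which raises ZeroDivisionError; it propagates to the caller.
3. `return 37` is not reached.
4. `except ZeroDivisionError` in fetch matches → returns 77.
5. answer = 77.
Result: 77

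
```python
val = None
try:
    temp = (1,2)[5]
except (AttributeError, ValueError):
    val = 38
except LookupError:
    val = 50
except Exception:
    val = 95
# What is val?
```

Step-by-step execution trace:
1. `temp = (1,2)[5]` raises IndexError.
2. `except (AttributeError, ValueError)` does not match IndexError; skipped.
3. `except LookupError` matches (IndexError is a subclass of LookupError) → val = 50.
4. `except Exception` is not reached.
Result: 50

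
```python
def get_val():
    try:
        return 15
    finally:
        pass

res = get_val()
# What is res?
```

Step-by-step execution trace:
1. `get_val()` enters try: `return 15` sets pending return value 15.
2. Before returning, `finally: pass` runs (no effect).
3. get_val() returns 15 → res = 15.
Result: 15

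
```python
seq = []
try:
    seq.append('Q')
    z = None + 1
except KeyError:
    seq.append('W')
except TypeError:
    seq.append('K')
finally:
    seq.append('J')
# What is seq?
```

Step-by-step execution trace:
1. try: `seq.append('Q')` → seq = ['Q'].
2. `z = None + 1` raises TypeError.
3. `except KeyError` does not match TypeError; skipped.
4. `except TypeError` matches → `seq.append('K')` → seq = ['Q', 'K'].
5. finally always runs: `seq.append('J')` → seq = ['Q', 'K', 'J'].
Result: ['Q', 'K', 'J']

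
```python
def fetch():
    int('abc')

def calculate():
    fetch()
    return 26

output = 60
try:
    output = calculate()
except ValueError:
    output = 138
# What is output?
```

Step-by-step execution trace:
1. output starts at 60.
2. try: `calculate()` calls `fetch()`.
3. `fetch()` evaluates `int('abc')`, which raises ValueError; it propagates through calculate (uncaught).
4. `return 26` in calculate is not reached; the assignment to output does not complete.
5. `except ValueError` matches → output = 138.
Result: 138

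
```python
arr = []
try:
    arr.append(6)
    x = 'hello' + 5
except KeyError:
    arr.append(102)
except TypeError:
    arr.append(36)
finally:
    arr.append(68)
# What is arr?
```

Step-by-step execution trace:
1. try: `arr.append(6)` → arr = [6].
2. `x = 'hello' + 5` raises TypeError.
3. `except KeyError` does not match TypeError; skipped.
4. `except TypeError` matches → `arr.append(36)` → arr = [6, 36].
5. finally always runs: `arr.append(68)` → arr = [6, 36, 68].
Result: [6, 36, 68]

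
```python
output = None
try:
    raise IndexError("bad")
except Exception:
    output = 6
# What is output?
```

Step-by-step execution trace:
1. `raise IndexError(...)` raises IndexError.
2. `except Exception` matches (IndexError is a subclass of Exception) → output = 6.
Result: 6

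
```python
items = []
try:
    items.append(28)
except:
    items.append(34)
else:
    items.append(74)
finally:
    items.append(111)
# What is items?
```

Step-by-step execution trace:
1. try: `items.append(28)` → items = [28]. No exception raised.
2. `except` is skipped.
3. `else` runs: `items.append(74)` → items = [28, 74].
4. `finally` always runs: `items.append(111)` → items = [28, 74, 111].
Result: [28, 74, 111]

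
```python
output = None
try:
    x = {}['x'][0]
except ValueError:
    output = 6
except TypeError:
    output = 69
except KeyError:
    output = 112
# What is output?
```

Step-by-step execution trace:
1. `x = {}['x'][0]` raises KeyError.
2. `except ValueError` does not match KeyError; skipped.
3. `except TypeError` does not match KeyError; skipped.
4. `except KeyError` matches → output = 112.
Result: 112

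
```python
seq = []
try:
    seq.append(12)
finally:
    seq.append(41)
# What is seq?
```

Step-by-step execution trace:
1. try: `seq.append(12)` → seq = [12].
2. The try body completes without raising.
3. finally always runs: `seq.append(41)` → seq = [12, 41].
Result: [12, 41]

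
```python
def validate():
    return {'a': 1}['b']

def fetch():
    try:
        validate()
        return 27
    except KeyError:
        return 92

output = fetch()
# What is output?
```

Step-by-step execution trace:
1. `fetch()` calls `validate()`.
2. `validate()` evaluates `{'a': 1}['b']`, which raises KeyError; it propagates to the caller.
3. `return 27` is not reached.
4. `except KeyError` in fetch matches → returns 92.
5. output = 92.
Result: 92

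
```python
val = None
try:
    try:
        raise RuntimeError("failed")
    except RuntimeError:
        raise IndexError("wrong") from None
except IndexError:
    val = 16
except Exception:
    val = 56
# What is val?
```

Step-by-step execution trace:
1. Inner try raises RuntimeError; inner `except RuntimeError` catches it.
2. `raise IndexError(...) from None` raises IndexError (from None suppresses __context__, but the active exception is still IndexError).
3. Outer `except IndexError` matches → val = 16.
4. `except Exception` is not reached.
Result: 16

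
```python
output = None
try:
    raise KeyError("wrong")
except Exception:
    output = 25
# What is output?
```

Step-by-step execution trace:
1. `raise KeyError(...)` raises KeyError.
2. `except Exception` matches (KeyError is a subclass of Exception) → output = 25.
Result: 25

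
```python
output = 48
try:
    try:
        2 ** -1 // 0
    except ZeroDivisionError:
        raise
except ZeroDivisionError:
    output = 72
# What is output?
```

Step-by-step execution trace:
1. Inner try: `2 ** -1 // 0` raises ZeroDivisionError.
2. Inner `except ZeroDivisionError` matches; bare `raise` re-raises the same ZeroDivisionError.
3. Outer `except ZeroDivisionError` matches → output = 72.
Result: 72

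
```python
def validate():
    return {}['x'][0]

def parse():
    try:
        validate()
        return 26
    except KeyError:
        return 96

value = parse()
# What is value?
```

Step-by-step execution trace:
1. `parse()` calls `validate()`.
2. `validate()` evaluates `{}['x'][0]`, which raises KeyError; it propagates to the caller.
3. `return 26` is not reached.
4. `except KeyError` in parse matches → returns 96.
5. value = 96.
Result: 96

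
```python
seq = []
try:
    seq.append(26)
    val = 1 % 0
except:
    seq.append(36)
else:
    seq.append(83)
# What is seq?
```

Step-by-step execution trace:
1. try: `seq.append(26)` → seq = [26].
2. `val = 1 % 0` raises ZeroDivisionError.
3. bare `except` matches → `seq.append(36)` → seq = [26, 36].
4. `else` is skipped (an exception was raised).
Result: [26, 36]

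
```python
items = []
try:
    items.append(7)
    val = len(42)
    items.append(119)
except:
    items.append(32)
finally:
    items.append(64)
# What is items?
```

Step-by-step execution trace:
1. try: `items.append(7)` → items = [7].
2. `val = len(42)` raises TypeError; `items.append(119)` is not reached.
3. bare `except` matches → `items.append(32)` → items = [7, 32].
4. finally always runs: `items.append(64)` → items = [7, 32, 64].
Result: [7, 32, 64]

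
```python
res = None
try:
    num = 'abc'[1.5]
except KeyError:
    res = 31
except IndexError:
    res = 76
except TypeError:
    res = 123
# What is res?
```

Step-by-step execution trace:
1. `num = 'abc'[1.5]` raises TypeError.
2. `except KeyError` does not match TypeError; skipped.
3. `except IndexError` does not match TypeError; skipped.
4. `except TypeError` matches → res = 123.
Result: 123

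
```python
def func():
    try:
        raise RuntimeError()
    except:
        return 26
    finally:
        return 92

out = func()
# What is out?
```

Step-by-step execution trace:
1. `func()` enters try: `raise RuntimeError()` raises RuntimeError.
2. bare `except` matches → `return 26` sets pending return value 26.
3. Before returning, `finally: return 92` runs and overrides the pending return.
4. func() returns 92 → out = 92.
Result: 92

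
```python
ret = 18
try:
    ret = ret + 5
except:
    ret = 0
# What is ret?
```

Step-by-step execution trace:
1. ret starts at 18.
2. try: `ret = ret + 5` → ret = 23. No exception raised.
3. `except` is skipped.
Result: 23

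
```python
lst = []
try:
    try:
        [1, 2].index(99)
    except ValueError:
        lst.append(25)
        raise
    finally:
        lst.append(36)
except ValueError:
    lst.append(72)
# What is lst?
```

Step-by-step execution trace:
1. Inner try: `[1, 2].index(99)` raises ValueError.
2. Inner `except ValueError` matches → `lst.append(25)` → lst = [25].
3. bare `raise` re-raises ValueError.
4. Inner `finally` runs during unwinding: `lst.append(36)` → lst = [25, 36].
5. Outer `except ValueError` matches → `lst.append(72)` → lst = [25, 36, 72].
Result: [25, 36, 72]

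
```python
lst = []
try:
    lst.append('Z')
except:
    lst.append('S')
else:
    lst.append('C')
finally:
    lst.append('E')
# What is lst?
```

Step-by-step execution trace:
1. try: `lst.append('Z')` → lst = ['Z']. No exception raised.
2. `except` is skipped.
3. `else` runs: `lst.append('C')` → lst = ['Z', 'C'].
4. `finally` always runs: `lst.append('E')` → lst = ['Z', 'C', 'E'].
Result: ['Z', 'C', 'E']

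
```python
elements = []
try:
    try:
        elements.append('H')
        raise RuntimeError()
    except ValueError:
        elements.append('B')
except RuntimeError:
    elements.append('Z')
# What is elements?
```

Step-by-step execution trace:
1. Inner try: `elements.append('H')` → elements = ['H'].
2. `raise RuntimeError()` raises RuntimeError.
3. Inner `except ValueError` does not match RuntimeError; exception propagates to outer try.
4. Outer `except RuntimeError` matches → `elements.append('Z')` → elements = ['H', 'Z'].
Result: ['H', 'Z']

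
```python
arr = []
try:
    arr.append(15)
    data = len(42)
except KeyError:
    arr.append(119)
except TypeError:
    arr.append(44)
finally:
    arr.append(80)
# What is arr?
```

Step-by-step execution trace:
1. try: `arr.append(15)` → arr = [15].
2. `data = len(42)` raises TypeError.
3. `except KeyError` does not match TypeError; skipped.
4. `except TypeError` matches → `arr.append(44)` → arr = [15, 44].
5. finally always runs: `arr.append(80)` → arr = [15, 44, 80].
Result: [15, 44, 80]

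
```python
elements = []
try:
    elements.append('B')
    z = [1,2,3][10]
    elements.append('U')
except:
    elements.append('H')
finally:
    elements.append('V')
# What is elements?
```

Step-by-step execution trace:
1. try: `elements.append('B')` → elements = ['B'].
2. `z = [1,2,3][10]` raises IndexError; `elements.append('U')` is not reached.
3. bare `except` matches → `elements.append('H')` → elements = ['B', 'H'].
4. finally always runs: `elements.append('V')` → elements = ['B', 'H', 'V'].
Result: ['B', 'H', 'V']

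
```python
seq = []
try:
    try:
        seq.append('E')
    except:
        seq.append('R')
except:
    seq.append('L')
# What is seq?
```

Step-by-step execution trace:
1. Inner try: `seq.append('E')` → seq = ['E']. No exception raised.
2. Inner `except` is skipped.
3. Inner try completes normally; outer `except` is skipped.
Result: ['E']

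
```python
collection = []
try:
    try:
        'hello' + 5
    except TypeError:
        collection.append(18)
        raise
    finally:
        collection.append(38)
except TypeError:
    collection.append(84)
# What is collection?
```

Step-by-step execution trace:
1. Inner try: `'hello' + 5` raises TypeError.
2. Inner `except TypeError` matches → `collection.append(18)` → collection = [18].
3. bare `raise` re-raises TypeError.
4. Inner `finally` runs during unwinding: `collection.append(38)` → collection = [18, 38].
5. Outer `except TypeError` matches → `collection.append(84)` → collection = [18, 38, 84].
Result: [18, 38, 84]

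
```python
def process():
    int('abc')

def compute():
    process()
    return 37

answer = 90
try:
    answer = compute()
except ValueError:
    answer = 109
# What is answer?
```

Step-by-step execution trace:
1. answer starts at 90.
2. try: `compute()` calls `process()`.
3. `process()` evaluates `int('abc')`, which raises ValueError; it propagates through compute (uncaught).
4. `return 37` in compute is not reached; the assignment to answer does not complete.
5. `except ValueError` matches → answer = 109.
Result: 109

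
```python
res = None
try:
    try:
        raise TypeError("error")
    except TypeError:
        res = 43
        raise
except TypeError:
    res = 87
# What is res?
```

Step-by-step execution trace:
1. Inner try: `raise TypeError("error")` raises TypeError.
2. Inner `except TypeError` matches → res = 43.
3. bare `raise` re-raises the same TypeError.
4. Outer `except TypeError` matches → res = 87.
Result: 87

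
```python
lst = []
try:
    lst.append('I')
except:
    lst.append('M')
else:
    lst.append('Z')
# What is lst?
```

Step-by-step execution trace:
1. try: `lst.append('I')` → lst = ['I']. No exception raised.
2. `except` is skipped.
3. `else` runs (try completed without exception): `lst.append('Z')` → lst = ['I', 'Z'].
Result: ['I', 'Z']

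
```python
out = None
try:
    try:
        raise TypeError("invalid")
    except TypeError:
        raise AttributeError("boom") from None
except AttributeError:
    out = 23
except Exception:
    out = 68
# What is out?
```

Step-by-step execution trace:
1. Inner try raises TypeError; inner `except TypeError` catches it.
2. `raise AttributeError(...) from None` raises AttributeError (from None suppresses __context__, but the active exception is still AttributeError).
3. Outer `except AttributeError` matches → out = 23.
4. `except Exception` is not reached.
Result: 23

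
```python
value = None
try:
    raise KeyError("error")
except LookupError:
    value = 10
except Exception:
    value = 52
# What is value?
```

Step-by-step execution trace:
1. `raise KeyError(...)` raises KeyError.
2. `except LookupError` matches (KeyError is a subclass of LookupError) → value = 10.
3. `except Exception` is not reached.
Result: 10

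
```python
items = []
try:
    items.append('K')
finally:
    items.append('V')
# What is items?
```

Step-by-step execution trace:
1. try: `items.append('K')` → items = ['K'].
2. The try body completes without raising.
3. finally always runs: `items.append('V')` → items = ['K', 'V'].
Result: ['K', 'V']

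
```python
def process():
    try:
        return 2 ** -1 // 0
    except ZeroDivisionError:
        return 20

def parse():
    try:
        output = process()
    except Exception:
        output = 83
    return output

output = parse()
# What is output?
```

Step-by-step execution trace:
1. `parse()` calls `process()`.
2. In process: `2 ** -1 // 0` raises ZeroDivisionError; `except ZeroDivisionError` catches it → returns 20.
3. In parse: `output = process()` → output = 20. No exception reaches parse.
4. `except Exception` is skipped; parse returns 20.
5. output = 20.
Result: 20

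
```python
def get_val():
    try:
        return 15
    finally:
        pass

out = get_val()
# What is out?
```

Step-by-step execution trace:
1. `get_val()` enters try: `return 15` sets pending return value 15.
2. Before returning, `finally: pass` runs (no effect).
3. get_val() returns 15 → out = 15.
Result: 15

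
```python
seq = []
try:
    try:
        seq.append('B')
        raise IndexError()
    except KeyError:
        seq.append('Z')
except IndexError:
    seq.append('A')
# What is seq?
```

Step-by-step execution trace:
1. Inner try: `seq.append('B')` → seq = ['B'].
2. `raise IndexError()` raises IndexError.
3. Inner `except KeyError` does not match IndexError; exception propagates to outer try.
4. Outer `except IndexError` matches → `seq.append('A')` → seq = ['B', 'A'].
Result: ['B', 'A']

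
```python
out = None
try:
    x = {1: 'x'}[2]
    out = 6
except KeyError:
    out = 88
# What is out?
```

Step-by-step execution trace:
1. `x = {1: 'x'}[2]` raises KeyError.
2. `out = 6` is not reached.
3. `except KeyError` matches → out = 88.
Result: 88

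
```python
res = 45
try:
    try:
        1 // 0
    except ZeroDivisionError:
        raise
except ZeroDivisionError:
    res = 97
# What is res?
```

Step-by-step execution trace:
1. Inner try: `1 // 0` raises ZeroDivisionError.
2. Inner `except ZeroDivisionError` matches; bare `raise` re-raises the same ZeroDivisionError.
3. Outer `except ZeroDivisionError` matches → res = 97.
Result: 97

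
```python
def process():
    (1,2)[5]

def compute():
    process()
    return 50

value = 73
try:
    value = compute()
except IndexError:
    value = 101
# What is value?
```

Step-by-step execution trace:
1. value starts at 73.
2. try: `compute()` calls `process()`.
3. `process()` evaluates `(1,2)[5]`, which raises IndexError; it propagates through compute (uncaught).
4. `return 50` in compute is not reached; the assignment to value does not complete.
5. `except IndexError` matches → value = 101.
Result: 101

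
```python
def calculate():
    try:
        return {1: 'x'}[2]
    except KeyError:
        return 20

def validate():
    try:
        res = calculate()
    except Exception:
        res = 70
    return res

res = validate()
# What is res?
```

Step-by-step execution trace:
1. `validate()` calls `calculate()`.
2. In calculate: `{1: 'x'}[2]` raises KeyError; `except KeyError` catches it → returns 20.
3. In validate: `res = calculate()` → res = 20. No exception reaches validate.
4. `except Exception` is skipped; validate returns 20.
5. res = 20.
Result: 20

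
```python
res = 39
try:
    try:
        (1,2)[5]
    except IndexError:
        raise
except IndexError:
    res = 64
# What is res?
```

Step-by-step execution trace:
1. Inner try: `(1,2)[5]` raises IndexError.
2. Inner `except IndexError` matches; bare `raise` re-raises the same IndexError.
3. Outer `except IndexError` matches → res = 64.
Result: 64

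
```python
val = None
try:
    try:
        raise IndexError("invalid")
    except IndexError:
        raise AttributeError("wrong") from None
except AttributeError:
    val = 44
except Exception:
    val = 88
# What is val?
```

Step-by-step execution trace:
1. Inner try raises IndexError; inner `except IndexError` catches it.
2. `raise AttributeError(...) from None` raises AttributeError (from None suppresses __context__, but the active exception is still AttributeError).
3. Outer `except AttributeError` matches → val = 44.
4. `except Exception` is not reached.
Result: 44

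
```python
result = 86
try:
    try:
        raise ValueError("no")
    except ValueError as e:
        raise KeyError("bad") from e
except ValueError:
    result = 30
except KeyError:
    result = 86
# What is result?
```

Step-by-step execution trace:
1. Inner try raises ValueError; inner `except ValueError as e` catches it.
2. `raise KeyError(...) from e` raises KeyError (ValueError is attached as __cause__, but only KeyError is active).
3. Outer `except ValueError` does not match KeyError; skipped.
4. Outer `except KeyError` matches → result = 86.
Result: 86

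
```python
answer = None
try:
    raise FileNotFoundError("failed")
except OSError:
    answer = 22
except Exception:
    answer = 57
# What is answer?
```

Step-by-step execution trace:
1. `raise FileNotFoundError(...)` raises FileNotFoundError.
2. `except OSError` matches (FileNotFoundError is a subclass of OSError) → answer = 22.
3. `except Exception` is not reached.
Result: 22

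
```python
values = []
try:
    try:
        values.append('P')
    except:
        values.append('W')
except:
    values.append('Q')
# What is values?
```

Step-by-step execution trace:
1. Inner try: `values.append('P')` → values = ['P']. No exception raised.
2. Inner `except` is skipped.
3. Inner try completes normally; outer `except` is skipped.
Result: ['P']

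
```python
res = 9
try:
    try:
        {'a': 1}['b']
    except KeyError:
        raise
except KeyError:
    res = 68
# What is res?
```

Step-by-step execution trace:
1. Inner try: `{'a': 1}['b']` raises KeyError.
2. Inner `except KeyError` matches; bare `raise` re-raises the same KeyError.
3. Outer `except KeyError` matches → res = 68.
Result: 68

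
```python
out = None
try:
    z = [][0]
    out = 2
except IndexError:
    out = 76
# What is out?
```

Step-by-step execution trace:
1. `z = [][0]` raises IndexError.
2. `out = 2` is not reached.
3. `except IndexError` matches → out = 76.
Result: 76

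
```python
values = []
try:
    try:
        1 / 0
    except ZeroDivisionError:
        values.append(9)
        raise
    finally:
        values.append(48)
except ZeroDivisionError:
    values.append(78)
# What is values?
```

Step-by-step execution trace:
1. Inner try: `1 / 0` raises ZeroDivisionError.
2. Inner `except ZeroDivisionError` matches → `values.append(9)` → values = [9].
3. bare `raise` re-raises ZeroDivisionError.
4. Inner `finally` runs during unwinding: `values.append(48)` → values = [9, 48].
5. Outer `except ZeroDivisionError` matches → `values.append(78)` → values = [9, 48, 78].
Result: [9, 48, 78]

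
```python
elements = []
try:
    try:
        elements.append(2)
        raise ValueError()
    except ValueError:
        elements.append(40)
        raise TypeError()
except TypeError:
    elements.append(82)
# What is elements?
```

Step-by-step execution trace:
1. Inner try: `elements.append(2)` → elements = [2].
2. `raise ValueError()` raises ValueError.
3. Inner `except ValueError` matches → `elements.append(40)` → elements = [2, 40].
4. `raise TypeError()` raises TypeError; propagates to outer try.
5. Outer `except TypeError` matches → `elements.append(82)` → elements = [2, 40, 82].
Result: [2, 40, 82]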